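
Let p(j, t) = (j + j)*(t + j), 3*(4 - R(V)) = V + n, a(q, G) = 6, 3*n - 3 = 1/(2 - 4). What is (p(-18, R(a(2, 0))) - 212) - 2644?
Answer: -2270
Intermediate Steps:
n = ⅚ (n = 1 + 1/(3*(2 - 4)) = 1 + (⅓)/(-2) = 1 + (⅓)*(-½) = 1 - ⅙ = ⅚ ≈ 0.83333)
R(V) = 67/18 - V/3 (R(V) = 4 - (V + ⅚)/3 = 4 - (⅚ + V)/3 = 4 + (-5/18 - V/3) = 67/18 - V/3)
p(j, t) = 2*j*(j + t) (p(j, t) = (2*j)*(j + t) = 2*j*(j + t))
(p(-18, R(a(2, 0))) - 212) - 2644 = (2*(-18)*(-18 + (67/18 - ⅓*6)) - 212) - 2644 = (2*(-18)*(-18 + (67/18 - 2)) - 212) - 2644 = (2*(-18)*(-18 + 31/18) - 212) - 2644 = (2*(-18)*(-293/18) - 212) - 2644 = (586 - 212) - 2644 = 374 - 2644 = -2270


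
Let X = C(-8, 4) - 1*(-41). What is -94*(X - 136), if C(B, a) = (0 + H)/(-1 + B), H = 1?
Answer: 80464/9 ≈ 8940.4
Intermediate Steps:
C(B, a) = 1/(-1 + B) (C(B, a) = (0 + 1)/(-1 + B) = 1/(-1 + B))
X = 368/9 (X = 1/(-1 - 8) - 1*(-41) = 1/(-9) + 41 = -⅑ + 41 = 368/9 ≈ 40.889)
-94*(X - 136) = -94*(368/9 - 136) = -94*(-856/9) = 80464/9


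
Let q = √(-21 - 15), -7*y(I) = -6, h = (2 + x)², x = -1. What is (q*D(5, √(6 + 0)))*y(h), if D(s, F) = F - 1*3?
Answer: 36*I*(-3 + √6)/7 ≈ -2.8312*I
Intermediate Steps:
h = 1 (h = (2 - 1)² = 1² = 1)
y(I) = 6/7 (y(I) = -⅐*(-6) = 6/7)
q = 6*I (q = √(-36) = 6*I ≈ 6.0*I)
D(s, F) = -3 + F (D(s, F) = F - 3 = -3 + F)
(q*D(5, √(6 + 0)))*y(h) = ((6*I)*(-3 + √(6 + 0)))*(6/7) = ((6*I)*(-3 + √6))*(6/7) = (6*I*(-3 + √6))*(6/7) = 36*I*(-3 + √6)/7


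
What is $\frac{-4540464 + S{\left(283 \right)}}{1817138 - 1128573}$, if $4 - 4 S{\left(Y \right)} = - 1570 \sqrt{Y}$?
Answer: $- \frac{4540463}{688565} + \frac{157 \sqrt{283}}{275426} \approx -6.5845$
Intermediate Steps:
$S{\left(Y \right)} = 1 + \frac{785 \sqrt{Y}}{2}$ ($S{\left(Y \right)} = 1 - \frac{\left(-1570\right) \sqrt{Y}}{4} = 1 + \frac{785 \sqrt{Y}}{2}$)
$\frac{-4540464 + S{\left(283 \right)}}{1817138 - 1128573} = \frac{-4540464 + \left(1 + \frac{785 \sqrt{283}}{2}\right)}{1817138 - 1128573} = \frac{-4540463 + \frac{785 \sqrt{283}}{2}}{688565} = \left(-4540463 + \frac{785 \sqrt{283}}{2}\right) \frac{1}{688565} = - \frac{4540463}{688565} + \frac{157 \sqrt{283}}{275426}$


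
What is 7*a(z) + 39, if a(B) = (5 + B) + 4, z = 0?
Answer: 102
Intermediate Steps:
a(B) = 9 + B
7*a(z) + 39 = 7*(9 + 0) + 39 = 7*9 + 39 = 63 + 39 = 102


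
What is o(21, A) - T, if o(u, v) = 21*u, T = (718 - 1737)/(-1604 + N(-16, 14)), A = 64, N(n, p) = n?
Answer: 713401/1620 ≈ 440.37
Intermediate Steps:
T = 1019/1620 (T = (718 - 1737)/(-1604 - 16) = -1019/(-1620) = -1019*(-1/1620) = 1019/1620 ≈ 0.62901)
o(21, A) - T = 21*21 - 1*1019/1620 = 441 - 1019/1620 = 713401/1620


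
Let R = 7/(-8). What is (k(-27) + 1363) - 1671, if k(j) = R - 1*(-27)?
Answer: -2255/8 ≈ -281.88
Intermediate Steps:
R = -7/8 (R = 7*(-1/8) = -7/8 ≈ -0.87500)
k(j) = 209/8 (k(j) = -7/8 - 1*(-27) = -7/8 + 27 = 209/8)
(k(-27) + 1363) - 1671 = (209/8 + 1363) - 1671 = 11113/8 - 1671 = -2255/8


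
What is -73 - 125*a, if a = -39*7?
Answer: 34052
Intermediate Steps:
a = -273
-73 - 125*a = -73 - 125*(-273) = -73 + 34125 = 34052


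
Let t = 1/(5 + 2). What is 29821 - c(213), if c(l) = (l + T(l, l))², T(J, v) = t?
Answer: -764835/49 ≈ -15609.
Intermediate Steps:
t = ⅐ (t = 1/7 = ⅐ ≈ 0.14286)
T(J, v) = ⅐
c(l) = (⅐ + l)² (c(l) = (l + ⅐)² = (⅐ + l)²)
29821 - c(213) = 29821 - (1 + 7*213)²/49 = 29821 - (1 + 1491)²/49 = 29821 - 1492²/49 = 29821 - 2226064/49 = -764835/49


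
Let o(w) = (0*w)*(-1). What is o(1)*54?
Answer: 0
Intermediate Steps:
o(w) = 0 (o(w) = 0*(-1) = 0)
o(1)*54 = 0*54 = 0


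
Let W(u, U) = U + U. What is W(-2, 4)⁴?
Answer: 4096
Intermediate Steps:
W(u, U) = 2*U
W(-2, 4)⁴ = (2*4)⁴ = 8⁴ = 4096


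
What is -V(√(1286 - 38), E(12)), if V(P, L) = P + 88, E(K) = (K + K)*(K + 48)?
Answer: -88 - 4*√78 ≈ -123.33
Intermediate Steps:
E(K) = 2*K*(48 + K) (E(K) = (2*K)*(48 + K) = 2*K*(48 + K))
V(P, L) = 88 + P
-V(√(1286 - 38), E(12)) = -(88 + √(1286 - 38)) = -(88 + √1248) = -(88 + 4*√78) = -88 - 4*√78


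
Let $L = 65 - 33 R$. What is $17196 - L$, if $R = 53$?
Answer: $18880$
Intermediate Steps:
$L = -1684$ ($L = 65 - 1749 = -1684$)
$17196 - L = 17196 - -1684 = 17196 + 1684 = 18880$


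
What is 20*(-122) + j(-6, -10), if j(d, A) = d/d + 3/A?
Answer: -24393/10 ≈ -2439.3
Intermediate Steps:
j(d, A) = 1 + 3/A
20*(-122) + j(-6, -10) = 20*(-122) + (3 - 10)/(-10) = -2440 - 1/10*(-7) = -2440 + 7/10 = -24393/10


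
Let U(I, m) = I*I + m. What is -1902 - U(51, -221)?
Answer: -4282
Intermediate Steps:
U(I, m) = m + I² (U(I, m) = I² + m = m + I²)
-1902 - U(51, -221) = -1902 - (-221 + 51²) = -1902 - (-221 + 2601) = -1902 - 1*2380 = -1902 - 2380 = -4282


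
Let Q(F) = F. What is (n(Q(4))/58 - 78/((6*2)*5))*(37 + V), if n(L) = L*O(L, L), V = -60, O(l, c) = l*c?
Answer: 1311/290 ≈ 4.5207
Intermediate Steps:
O(l, c) = c*l
n(L) = L**3 (n(L) = L*(L*L) = L*L**2 = L**3)
(n(Q(4))/58 - 78/((6*2)*5))*(37 + V) = (4**3/58 - 78/((6*2)*5))*(37 - 60) = (64*(1/58) - 78/(12*5))*(-23) = (32/29 - 78/60)*(-23) = (32/29 - 78*1/60)*(-23) = (32/29 - 13/10)*(-23) = -57/290*(-23) = 1311/290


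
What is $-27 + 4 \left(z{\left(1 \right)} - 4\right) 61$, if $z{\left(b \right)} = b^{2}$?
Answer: $-759$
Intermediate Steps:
$-27 + 4 \left(z{\left(1 \right)} - 4\right) 61 = -27 + 4 \left(1^{2} - 4\right) 61 = -27 + 4 \left(1 - 4\right) 61 = -27 + 4 \left(-3\right) 61 = -27 - 732 = -759$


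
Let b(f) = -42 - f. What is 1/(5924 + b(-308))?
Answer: 1/6190 ≈ 0.00016155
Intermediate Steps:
1/(5924 + b(-308)) = 1/(5924 + (-42 - 1*(-308))) = 1/(5924 + (-42 + 308)) = 1/(5924 + 266) = 1/6190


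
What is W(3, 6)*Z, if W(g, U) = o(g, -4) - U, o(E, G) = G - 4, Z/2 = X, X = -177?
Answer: 4956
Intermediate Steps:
Z = -354 (Z = 2*(-177) = -354)
o(E, G) = -4 + G
W(g, U) = -8 - U (W(g, U) = (-4 - 4) - U = -8 - U)
W(3, 6)*Z = (-8 - 1*6)*(-354) = (-8 - 6)*(-354) = -14*(-354) = 4956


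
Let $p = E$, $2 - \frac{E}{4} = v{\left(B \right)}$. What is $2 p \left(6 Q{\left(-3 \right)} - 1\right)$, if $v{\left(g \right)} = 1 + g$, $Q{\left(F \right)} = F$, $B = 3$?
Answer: $304$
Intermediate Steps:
$E = -8$ ($E = 8 - 4 \left(1 + 3\right) = 8 - 16 = -8$)
$p = -8$
$2 p \left(6 Q{\left(-3 \right)} - 1\right) = 2 \left(-8\right) \left(6 \left(-3\right) - 1\right) = - 16 \left(-18 - 1\right) = \left(-16\right) \left(-19\right) = 304$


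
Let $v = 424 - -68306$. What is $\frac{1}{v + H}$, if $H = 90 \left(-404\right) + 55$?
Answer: $\frac{1}{32425} \approx 3.084 \cdot 10^{-5}$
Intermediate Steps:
$v = 68730$ ($v = 424 + 68306 = 68730$)
$H = -36305$ ($H = -36360 + 55 = -36305$)
$\frac{1}{v + H} = \frac{1}{68730 - 36305} = \frac{1}{32425}$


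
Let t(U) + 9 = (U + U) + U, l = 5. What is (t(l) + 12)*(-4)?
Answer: -72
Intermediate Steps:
t(U) = -9 + 3*U (t(U) = -9 + ((U + U) + U) = -9 + (2*U + U) = -9 + 3*U)
(t(l) + 12)*(-4) = ((-9 + 3*5) + 12)*(-4) = ((-9 + 15) + 12)*(-4) = (6 + 12)*(-4) = 18*(-4) = -72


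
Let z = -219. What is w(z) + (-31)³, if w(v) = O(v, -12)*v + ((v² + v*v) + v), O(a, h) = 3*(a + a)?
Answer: 353678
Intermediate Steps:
O(a, h) = 6*a (O(a, h) = 3*(2*a) = 6*a)
w(v) = v + 8*v² (w(v) = (6*v)*v + ((v² + v*v) + v) = 6*v² + ((v² + v²) + v) = 6*v² + (2*v² + v) = 6*v² + (v + 2*v²) = v + 8*v²)
w(z) + (-31)³ = -219*(1 + 8*(-219)) + (-31)³ = -219*(1 - 1752) - 29791 = -219*(-1751) - 29791 = 383469 - 29791 = 353678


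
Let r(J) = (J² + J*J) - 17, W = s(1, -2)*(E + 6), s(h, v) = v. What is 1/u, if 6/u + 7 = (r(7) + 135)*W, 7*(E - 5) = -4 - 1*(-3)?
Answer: -32881/42 ≈ -782.88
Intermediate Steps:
E = 34/7 (E = 5 + (-4 - 1*(-3))/7 = 5 + (-4 + 3)/7 = 5 + (⅐)*(-1) = 5 - ⅐ = 34/7 ≈ 4.8571)
W = -152/7 (W = -2*(34/7 + 6) = -2*76/7 = -152/7 ≈ -21.714)
r(J) = -17 + 2*J² (r(J) = (J² + J²) - 17 = 2*J² - 17 = -17 + 2*J²)
u = -42/32881 (u = 6/(-7 + ((-17 + 2*7²) + 135)*(-152/7)) = 6/(-7 + ((-17 + 2*49) + 135)*(-152/7)) = 6/(-7 + ((-17 + 98) + 135)*(-152/7)) = 6/(-7 + (81 + 135)*(-152/7)) = 6/(-7 + 216*(-152/7)) = 6/(-7 - 32832/7) = 6/(-32881/7) = 6*(-7/32881) = -42/32881 ≈ -0.0012773)
1/u = 1/(-42/32881) = -32881/42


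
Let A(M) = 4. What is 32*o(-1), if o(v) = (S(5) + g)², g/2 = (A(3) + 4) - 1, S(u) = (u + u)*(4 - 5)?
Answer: 512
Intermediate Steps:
S(u) = -2*u (S(u) = (2*u)*(-1) = -2*u)
g = 14 (g = 2*((4 + 4) - 1) = 2*(8 - 1) = 2*7 = 14)
o(v) = 16 (o(v) = (-2*5 + 14)² = (-10 + 14)² = 4² = 16)
32*o(-1) = 32*16 = 512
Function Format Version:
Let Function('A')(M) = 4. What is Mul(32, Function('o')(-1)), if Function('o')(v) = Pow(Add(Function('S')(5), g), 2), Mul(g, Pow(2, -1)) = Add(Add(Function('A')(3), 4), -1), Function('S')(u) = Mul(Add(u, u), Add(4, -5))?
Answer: 512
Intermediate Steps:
Function('S')(u) = Mul(-2, u) (Function('S')(u) = Mul(Mul(2, u), -1) = Mul(-2, u))
g = 14 (g = Mul(2, Add(Add(4, 4), -1)) = Mul(2, Add(8, -1)) = Mul(2, 7) = 14)
Function('o')(v) = 16 (Function('o')(v) = Pow(Add(Mul(-2, 5), 14), 2) = Pow(Add(-10, 14), 2) = Pow(4, 2) = 16)
Mul(32, Function('o')(-1)) = Mul(32, 16) = 512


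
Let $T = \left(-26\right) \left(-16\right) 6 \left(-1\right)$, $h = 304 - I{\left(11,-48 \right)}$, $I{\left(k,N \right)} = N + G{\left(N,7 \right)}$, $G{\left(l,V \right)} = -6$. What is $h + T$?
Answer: $-2138$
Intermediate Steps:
$I{\left(k,N \right)} = -6 + N$ ($I{\left(k,N \right)} = N - 6 = -6 + N$)
$h = 358$ ($h = 304 - \left(-6 - 48\right) = 304 - -54 = 304 + 54 = 358$)
$T = -2496$ ($T = 416 \left(-6\right) = -2496$)
$h + T = 358 - 2496 = -2138$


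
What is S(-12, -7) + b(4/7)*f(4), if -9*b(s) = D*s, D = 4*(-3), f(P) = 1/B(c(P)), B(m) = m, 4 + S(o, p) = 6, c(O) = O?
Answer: 46/21 ≈ 2.1905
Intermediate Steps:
S(o, p) = 2 (S(o, p) = -4 + 6 = 2)
f(P) = 1/P
D = -12
b(s) = 4*s/3 (b(s) = -(-4)*s/3 = 4*s/3)
S(-12, -7) + b(4/7)*f(4) = 2 + (4*(4/7)/3)/4 = 2 + (4*(4*(⅐))/3)*(¼) = 2 + ((4/3)*(4/7))*(¼) = 2 + (16/21)*(¼) = 2 + 4/21 = 46/21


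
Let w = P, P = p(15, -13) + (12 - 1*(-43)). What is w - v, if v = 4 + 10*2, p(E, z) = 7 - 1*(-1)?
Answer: 39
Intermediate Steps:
p(E, z) = 8 (p(E, z) = 7 + 1 = 8)
P = 63 (P = 8 + (12 - 1*(-43)) = 8 + (12 + 43) = 8 + 55 = 63)
v = 24 (v = 4 + 20 = 24)
w = 63
w - v = 63 - 1*24 = 63 - 24 = 39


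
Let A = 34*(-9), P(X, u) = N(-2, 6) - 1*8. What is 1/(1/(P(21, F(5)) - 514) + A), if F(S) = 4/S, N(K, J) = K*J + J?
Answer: -528/161569 ≈ -0.0032680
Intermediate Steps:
N(K, J) = J + J*K (N(K, J) = J*K + J = J + J*K)
P(X, u) = -14 (P(X, u) = 6*(1 - 2) - 1*8 = 6*(-1) - 8 = -6 - 8 = -14)
A = -306
1/(1/(P(21, F(5)) - 514) + A) = 1/(1/(-14 - 514) - 306) = 1/(1/(-528) - 306) = 1/(-1/528 - 306) = 1/(-161569/528) = -528/161569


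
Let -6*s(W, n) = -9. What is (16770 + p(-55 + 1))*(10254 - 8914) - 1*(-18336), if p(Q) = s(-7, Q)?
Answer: 22492146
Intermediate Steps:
s(W, n) = 3/2 (s(W, n) = -⅙*(-9) = 3/2)
p(Q) = 3/2
(16770 + p(-55 + 1))*(10254 - 8914) - 1*(-18336) = (16770 + 3/2)*(10254 - 8914) - 1*(-18336) = (33543/2)*1340 + 18336 = 22473810 + 18336 = 22492146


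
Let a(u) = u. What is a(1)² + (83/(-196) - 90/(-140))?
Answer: 239/196 ≈ 1.2194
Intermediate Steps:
a(1)² + (83/(-196) - 90/(-140)) = 1² + (83/(-196) - 90/(-140)) = 1 + (83*(-1/196) - 90*(-1/140)) = 1 + (-83/196 + 9/14) = 1 + 43/196 = 239/196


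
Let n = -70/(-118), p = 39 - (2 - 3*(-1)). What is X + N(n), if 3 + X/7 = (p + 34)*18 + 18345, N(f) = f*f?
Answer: 476765947/3481 ≈ 1.3696e+5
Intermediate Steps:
p = 34 (p = 39 - (2 + 3) = 39 - 1*5 = 39 - 5 = 34)
n = 35/59 (n = -70*(-1/118) = 35/59 ≈ 0.59322)
N(f) = f**2
X = 136962 (X = -21 + 7*((34 + 34)*18 + 18345) = -21 + 7*(68*18 + 18345) = -21 + 7*(1224 + 18345) = -21 + 7*19569 = -21 + 136983 = 136962)
X + N(n) = 136962 + (35/59)**2 = 136962 + 1225/3481 = 476765947/3481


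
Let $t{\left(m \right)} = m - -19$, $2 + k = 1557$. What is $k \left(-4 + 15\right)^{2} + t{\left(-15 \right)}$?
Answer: $188159$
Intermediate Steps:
$k = 1555$ ($k = -2 + 1557 = 1555$)
$t{\left(m \right)} = 19 + m$ ($t{\left(m \right)} = m + 19 = 19 + m$)
$k \left(-4 + 15\right)^{2} + t{\left(-15 \right)} = 1555 \left(-4 + 15\right)^{2} + \left(19 - 15\right) = 1555 \cdot 11^{2} + 4 = 1555 \cdot 121 + 4 = 188155 + 4 = 188159$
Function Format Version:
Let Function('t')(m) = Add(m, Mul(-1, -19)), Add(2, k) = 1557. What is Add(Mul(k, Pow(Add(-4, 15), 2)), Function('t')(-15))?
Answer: 188159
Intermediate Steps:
k = 1555 (k = Add(-2, 1557) = 1555)
Function('t')(m) = Add(19, m) (Function('t')(m) = Add(m, 19) = Add(19, m))
Add(Mul(k, Pow(Add(-4, 15), 2)), Function('t')(-15)) = Add(Mul(1555, Pow(Add(-4, 15), 2)), Add(19, -15)) = Add(Mul(1555, Pow(11, 2)), 4) = Add(Mul(1555, 121), 4) = Add(188155, 4) = 188159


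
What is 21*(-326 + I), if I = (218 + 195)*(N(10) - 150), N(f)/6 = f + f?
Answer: -267036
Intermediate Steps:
N(f) = 12*f (N(f) = 6*(f + f) = 6*(2*f) = 12*f)
I = -12390 (I = (218 + 195)*(12*10 - 150) = 413*(120 - 150) = 413*(-30) = -12390)
21*(-326 + I) = 21*(-326 - 12390) = 21*(-12716) = -267036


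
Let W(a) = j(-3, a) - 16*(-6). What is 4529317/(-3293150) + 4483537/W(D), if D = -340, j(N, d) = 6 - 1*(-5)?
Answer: 14764475234631/352367050 ≈ 41901.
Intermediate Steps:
j(N, d) = 11 (j(N, d) = 6 + 5 = 11)
W(a) = 107 (W(a) = 11 - 16*(-6) = 11 + 96 = 107)
4529317/(-3293150) + 4483537/W(D) = 4529317/(-3293150) + 4483537/107 = 4529317*(-1/3293150) + 4483537*(1/107) = -4529317/3293150 + 4483537/107 = 14764475234631/352367050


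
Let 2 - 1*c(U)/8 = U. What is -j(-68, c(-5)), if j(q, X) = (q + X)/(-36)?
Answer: -1/3 ≈ -0.33333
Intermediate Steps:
c(U) = 16 - 8*U
j(q, X) = -X/36 - q/36 (j(q, X) = (X + q)*(-1/36) = -X/36 - q/36)
-j(-68, c(-5)) = -(-(16 - 8*(-5))/36 - 1/36*(-68)) = -(-(16 + 40)/36 + 17/9) = -(-1/36*56 + 17/9) = -(-14/9 + 17/9) = -1*1/3 = -1/3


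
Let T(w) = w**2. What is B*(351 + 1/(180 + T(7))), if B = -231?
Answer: -18567780/229 ≈ -81082.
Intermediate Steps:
B*(351 + 1/(180 + T(7))) = -231*(351 + 1/(180 + 7**2)) = -231*(351 + 1/(180 + 49)) = -231*(351 + 1/229) = -231*80380/229 = -18567780/229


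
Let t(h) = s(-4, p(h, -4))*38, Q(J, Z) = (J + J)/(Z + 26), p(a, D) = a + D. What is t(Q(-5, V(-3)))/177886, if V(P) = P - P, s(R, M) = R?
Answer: -76/88943 ≈ -0.00085448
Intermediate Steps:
p(a, D) = D + a
V(P) = 0
Q(J, Z) = 2*J/(26 + Z) (Q(J, Z) = (2*J)/(26 + Z) = 2*J/(26 + Z))
t(h) = -152 (t(h) = -4*38 = -152)
t(Q(-5, V(-3)))/177886 = -152/177886 = -152*1/177886 = -76/88943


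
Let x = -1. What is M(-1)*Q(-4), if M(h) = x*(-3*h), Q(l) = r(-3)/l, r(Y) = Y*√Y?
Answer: -9*I*√3/4 ≈ -3.8971*I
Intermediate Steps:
r(Y) = Y^(3/2)
Q(l) = -3*I*√3/l (Q(l) = (-3)^(3/2)/l = (-3*I*√3)/l = -3*I*√3/l)
M(h) = 3*h (M(h) = -(-3)*h = 3*h)
M(-1)*Q(-4) = (3*(-1))*(-3*I*√3/(-4)) = -(-9)*I*√3*(-1)/4 = -9*I*√3/4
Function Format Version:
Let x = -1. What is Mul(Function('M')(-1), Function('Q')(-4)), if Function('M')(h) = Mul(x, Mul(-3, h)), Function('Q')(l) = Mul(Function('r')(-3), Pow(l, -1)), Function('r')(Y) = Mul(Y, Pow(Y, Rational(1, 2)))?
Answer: Mul(Rational(-9, 4), I, Pow(3, Rational(1, 2))) ≈ Mul(-3.8971, I)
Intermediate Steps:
Function('r')(Y) = Pow(Y, Rational(3, 2))
Function('Q')(l) = Mul(-3, I, Pow(3, Rational(1, 2)), Pow(l, -1)) (Function('Q')(l) = Mul(Pow(-3, Rational(3, 2)), Pow(l, -1)) = Mul(Mul(-3, I, Pow(3, Rational(1, 2))), Pow(l, -1)) = Mul(-3, I, Pow(3, Rational(1, 2)), Pow(l, -1)))
Function('M')(h) = Mul(3, h) (Function('M')(h) = Mul(-1, Mul(-3, h)) = Mul(3, h))
Mul(Function('M')(-1), Function('Q')(-4)) = Mul(Mul(3, -1), Mul(-3, I, Pow(3, Rational(1, 2)), Pow(-4, -1))) = Mul(-3, Mul(-3, I, Pow(3, Rational(1, 2)), Rational(-1, 4))) = Mul(-3, Mul(Rational(3, 4), I, Pow(3, Rational(1, 2)))) = Mul(Rational(-9, 4), I, Pow(3, Rational(1, 2)))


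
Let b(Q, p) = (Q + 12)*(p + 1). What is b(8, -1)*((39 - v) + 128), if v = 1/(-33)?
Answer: 0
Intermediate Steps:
v = -1/33 ≈ -0.030303
b(Q, p) = (1 + p)*(12 + Q) (b(Q, p) = (12 + Q)*(1 + p) = (1 + p)*(12 + Q))
b(8, -1)*((39 - v) + 128) = (12 + 8 + 12*(-1) + 8*(-1))*((39 - 1*(-1/33)) + 128) = (12 + 8 - 12 - 8)*((39 + 1/33) + 128) = 0*(1288/33 + 128) = 0*(5512/33) = 0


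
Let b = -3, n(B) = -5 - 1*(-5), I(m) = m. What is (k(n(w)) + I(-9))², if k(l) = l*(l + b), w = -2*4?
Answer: 81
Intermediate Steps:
w = -8
n(B) = 0 (n(B) = -5 + 5 = 0)
k(l) = l*(-3 + l) (k(l) = l*(l - 3) = l*(-3 + l))
(k(n(w)) + I(-9))² = (0*(-3 + 0) - 9)² = (0*(-3) - 9)² = (0 - 9)² = (-9)² = 81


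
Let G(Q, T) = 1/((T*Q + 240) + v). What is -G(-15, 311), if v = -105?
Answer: 1/4530 ≈ 0.00022075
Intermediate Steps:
G(Q, T) = 1/(135 + Q*T) (G(Q, T) = 1/((T*Q + 240) - 105) = 1/((Q*T + 240) - 105) = 1/((240 + Q*T) - 105) = 1/(135 + Q*T))
-G(-15, 311) = -1/(135 - 15*311) = -1/(135 - 4665) = -1/(-4530) = -1*(-1/4530) = 1/4530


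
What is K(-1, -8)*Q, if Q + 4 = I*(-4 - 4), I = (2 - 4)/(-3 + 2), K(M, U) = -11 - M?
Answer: 200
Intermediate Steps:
I = 2 (I = -2/(-1) = -2*(-1) = 2)
Q = -20 (Q = -4 + 2*(-4 - 4) = -4 + 2*(-8) = -4 - 16 = -20)
K(-1, -8)*Q = (-11 - 1*(-1))*(-20) = (-11 + 1)*(-20) = -10*(-20) = 200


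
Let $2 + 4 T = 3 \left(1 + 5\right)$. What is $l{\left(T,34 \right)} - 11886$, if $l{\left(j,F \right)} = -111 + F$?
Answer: $-11963$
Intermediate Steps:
$T = 4$ ($T = - \frac{1}{2} + \frac{3 \left(1 + 5\right)}{4} = - \frac{1}{2} + \frac{3 \cdot 6}{4} = - \frac{1}{2} + \frac{1}{4} \cdot 18 = - \frac{1}{2} + \frac{9}{2} = 4$)
$l{\left(T,34 \right)} - 11886 = \left(-111 + 34\right) - 11886 = -77 - 11886 = -11963$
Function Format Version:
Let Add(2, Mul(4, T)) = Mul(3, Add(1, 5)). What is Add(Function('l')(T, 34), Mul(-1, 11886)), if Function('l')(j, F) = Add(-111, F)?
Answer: -11963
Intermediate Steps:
T = 4 (T = Add(Rational(-1, 2), Mul(Rational(1, 4), Mul(3, Add(1, 5)))) = Add(Rational(-1, 2), Mul(Rational(1, 4), Mul(3, 6))) = Add(Rational(-1, 2), Mul(Rational(1, 4), 18)) = Add(Rational(-1, 2), Rational(9, 2)) = 4)
Add(Function('l')(T, 34), Mul(-1, 11886)) = Add(Add(-111, 34), Mul(-1, 11886)) = Add(-77, -11886) = -11963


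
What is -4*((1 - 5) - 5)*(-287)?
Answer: -10332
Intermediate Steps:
-4*((1 - 5) - 5)*(-287) = -4*(-4 - 5)*(-287) = -4*(-9)*(-287) = 36*(-287) = -10332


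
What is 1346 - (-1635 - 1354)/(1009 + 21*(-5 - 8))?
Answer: 993645/736 ≈ 1350.1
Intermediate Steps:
1346 - (-1635 - 1354)/(1009 + 21*(-5 - 8)) = 1346 - (-2989)/(1009 + 21*(-13)) = 1346 - (-2989)/(1009 - 273) = 1346 - (-2989)/736 = 1346 - 1*(-2989/736) = 1346 + 2989/736 = 993645/736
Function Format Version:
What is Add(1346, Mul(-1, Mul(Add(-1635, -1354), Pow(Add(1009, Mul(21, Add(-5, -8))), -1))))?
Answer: Rational(993645, 736) ≈ 1350.1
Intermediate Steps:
Add(1346, Mul(-1, Mul(Add(-1635, -1354), Pow(Add(1009, Mul(21, Add(-5, -8))), -1)))) = Add(1346, Mul(-1, Mul(-2989, Pow(Add(1009, Mul(21, -13)), -1)))) = Add(1346, Mul(-1, Mul(-2989, Pow(Add(1009, -273), -1)))) = Add(1346, Mul(-1, Mul(-2989, Pow(736, -1)))) = Add(1346, Mul(-1, Mul(-2989, Rational(1, 736)))) = Add(1346, Mul(-1, Rational(-2989, 736))) = Add(1346, Rational(2989, 736)) = Rational(993645, 736)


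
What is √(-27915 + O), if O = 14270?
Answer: I*√13645 ≈ 116.81*I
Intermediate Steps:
√(-27915 + O) = √(-27915 + 14270) = √(-13645) = I*√13645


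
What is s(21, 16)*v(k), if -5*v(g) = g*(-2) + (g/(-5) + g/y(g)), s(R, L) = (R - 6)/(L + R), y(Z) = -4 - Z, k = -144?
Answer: -33156/1295 ≈ -25.603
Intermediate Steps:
s(R, L) = (-6 + R)/(L + R)
v(g) = 11*g/25 - g/(5*(-4 - g)) (v(g) = -(g*(-2) + (g/(-5) + g/(-4 - g)))/5 = -(-2*g + (g*(-⅕) + g/(-4 - g)))/5 = -(-2*g + (-g/5 + g/(-4 - g)))/5 = -(-11*g/5 + g/(-4 - g))/5 = 11*g/25 - g/(5*(-4 - g)))
s(21, 16)*v(k) = ((-6 + 21)/(16 + 21))*((1/25)*(-144)*(49 + 11*(-144))/(4 - 144)) = (15/37)*((1/25)*(-144)*(49 - 1584)/(-140)) = ((1/37)*15)*((1/25)*(-144)*(-1/140)*(-1535)) = (15/37)*(-11052/175) = -33156/1295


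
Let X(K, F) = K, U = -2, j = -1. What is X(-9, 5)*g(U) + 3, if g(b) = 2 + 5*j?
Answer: 30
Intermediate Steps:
g(b) = -3 (g(b) = 2 + 5*(-1) = 2 - 5 = -3)
X(-9, 5)*g(U) + 3 = -9*(-3) + 3 = 27 + 3 = 30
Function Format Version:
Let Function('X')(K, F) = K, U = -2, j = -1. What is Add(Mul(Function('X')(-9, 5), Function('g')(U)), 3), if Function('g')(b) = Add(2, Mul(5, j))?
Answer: 30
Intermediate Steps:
Function('g')(b) = -3 (Function('g')(b) = Add(2, Mul(5, -1)) = Add(2, -5) = -3)
Add(Mul(Function('X')(-9, 5), Function('g')(U)), 3) = Add(Mul(-9, -3), 3) = Add(27, 3) = 30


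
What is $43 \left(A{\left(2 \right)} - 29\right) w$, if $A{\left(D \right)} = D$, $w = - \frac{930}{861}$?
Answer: $\frac{359910}{287} \approx 1254.0$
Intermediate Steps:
$w = - \frac{310}{287}$ ($w = \left(-930\right) \frac{1}{861} = - \frac{310}{287} \approx -1.0801$)
$43 \left(A{\left(2 \right)} - 29\right) w = 43 \left(2 - 29\right) \left(- \frac{310}{287}\right) = 43 \left(-27\right) \left(- \frac{310}{287}\right) = \left(-1161\right) \left(- \frac{310}{287}\right) = \frac{359910}{287}$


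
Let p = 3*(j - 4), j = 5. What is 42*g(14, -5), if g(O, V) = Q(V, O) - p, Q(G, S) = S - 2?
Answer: 378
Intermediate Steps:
Q(G, S) = -2 + S
p = 3 (p = 3*(5 - 4) = 3*1 = 3)
g(O, V) = -5 + O (g(O, V) = (-2 + O) - 1*3 = (-2 + O) - 3 = -5 + O)
42*g(14, -5) = 42*(-5 + 14) = 42*9 = 378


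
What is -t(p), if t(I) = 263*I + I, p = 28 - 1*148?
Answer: 31680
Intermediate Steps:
p = -120 (p = 28 - 148 = -120)
t(I) = 264*I
-t(p) = -264*(-120) = -1*(-31680) = 31680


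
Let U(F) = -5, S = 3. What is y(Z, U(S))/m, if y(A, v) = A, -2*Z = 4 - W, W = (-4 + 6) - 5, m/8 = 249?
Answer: -7/3984 ≈ -0.0017570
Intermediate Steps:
m = 1992 (m = 8*249 = 1992)
W = -3 (W = 2 - 5 = -3)
Z = -7/2 (Z = -(4 - 1*(-3))/2 = -(4 + 3)/2 = -1/2*7 = -7/2 ≈ -3.5000)
y(Z, U(S))/m = -7/2/1992 = -7/2*1/1992 = -7/3984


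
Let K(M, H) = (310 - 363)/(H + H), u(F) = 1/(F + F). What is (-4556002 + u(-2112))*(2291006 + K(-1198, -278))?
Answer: -24513699151114653661/2348544 ≈ -1.0438e+13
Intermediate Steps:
u(F) = 1/(2*F)
K(M, H) = -53/(2*H) (K(M, H) = -53*1/(2*H) = -53/(2*H))
(-4556002 + u(-2112))*(2291006 + K(-1198, -278)) = (-4556002 + (1/2)/(-2112))*(2291006 - 53/2/(-278)) = (-4556002 + (1/2)*(-1/2112))*(2291006 - 53/2*(-1/278)) = (-4556002 - 1/4224)*(2291006 + 53/556) = -19244552449/4224*1273799389/556 = -24513699151114653661/2348544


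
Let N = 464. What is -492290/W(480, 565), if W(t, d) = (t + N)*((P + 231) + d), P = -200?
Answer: -246145/281312 ≈ -0.87499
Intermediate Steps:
W(t, d) = (31 + d)*(464 + t) (W(t, d) = (t + 464)*((-200 + 231) + d) = (464 + t)*(31 + d) = (31 + d)*(464 + t))
-492290/W(480, 565) = -492290/(14384 + 31*480 + 464*565 + 565*480) = -492290/(14384 + 14880 + 262160 + 271200) = -492290/562624 = -492290*1/562624 = -246145/281312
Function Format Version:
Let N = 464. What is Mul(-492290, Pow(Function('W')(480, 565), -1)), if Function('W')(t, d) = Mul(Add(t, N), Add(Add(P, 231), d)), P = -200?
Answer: Rational(-246145, 281312) ≈ -0.87499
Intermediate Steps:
Function('W')(t, d) = Mul(Add(31, d), Add(464, t)) (Function('W')(t, d) = Mul(Add(t, 464), Add(Add(-200, 231), d)) = Mul(Add(464, t), Add(31, d)) = Mul(Add(31, d), Add(464, t)))
Mul(-492290, Pow(Function('W')(480, 565), -1)) = Mul(-492290, Pow(Add(14384, Mul(31, 480), Mul(464, 565), Mul(565, 480)), -1)) = Mul(-492290, Pow(Add(14384, 14880, 262160, 271200), -1)) = Mul(-492290, Pow(562624, -1)) = Mul(-492290, Rational(1, 562624)) = Rational(-246145, 281312)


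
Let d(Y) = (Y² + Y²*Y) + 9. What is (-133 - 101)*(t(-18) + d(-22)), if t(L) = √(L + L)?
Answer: 2376270 - 1404*I ≈ 2.3763e+6 - 1404.0*I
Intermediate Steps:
d(Y) = 9 + Y² + Y³ (d(Y) = (Y² + Y³) + 9 = 9 + Y² + Y³)
t(L) = √2*√L (t(L) = √(2*L) = √2*√L)
(-133 - 101)*(t(-18) + d(-22)) = (-133 - 101)*(√2*√(-18) + (9 + (-22)² + (-22)³)) = -234*(√2*(3*I*√2) + (9 + 484 - 10648)) = -234*(6*I - 10155) = -234*(-10155 + 6*I) = 2376270 - 1404*I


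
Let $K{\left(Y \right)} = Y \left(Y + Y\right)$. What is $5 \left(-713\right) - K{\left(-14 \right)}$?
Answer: $-3957$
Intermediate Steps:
$K{\left(Y \right)} = 2 Y^{2}$ ($K{\left(Y \right)} = Y 2 Y = 2 Y^{2}$)
$5 \left(-713\right) - K{\left(-14 \right)} = 5 \left(-713\right) - 2 \left(-14\right)^{2} = -3565 - 2 \cdot 196 = -3565 - 392 = -3957$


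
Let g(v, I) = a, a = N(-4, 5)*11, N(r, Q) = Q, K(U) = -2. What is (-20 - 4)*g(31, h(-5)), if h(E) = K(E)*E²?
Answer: -1320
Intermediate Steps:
h(E) = -2*E²
a = 55 (a = 5*11 = 55)
g(v, I) = 55
(-20 - 4)*g(31, h(-5)) = (-20 - 4)*55 = -24*55 = -1320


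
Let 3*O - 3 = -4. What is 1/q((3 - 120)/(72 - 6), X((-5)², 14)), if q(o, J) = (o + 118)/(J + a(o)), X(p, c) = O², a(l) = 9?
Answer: 1804/23013 ≈ 0.078390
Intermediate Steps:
O = -⅓ (O = 1 + (⅓)*(-4) = 1 - 4/3 = -⅓ ≈ -0.33333)
X(p, c) = ⅑ (X(p, c) = (-⅓)² = ⅑)
q(o, J) = (118 + o)/(9 + J) (q(o, J) = (o + 118)/(J + 9) = (118 + o)/(9 + J))
1/q((3 - 120)/(72 - 6), X((-5)², 14)) = 1/((118 + (3 - 120)/(72 - 6))/(9 + ⅑)) = 1/((118 - 117/66)/(82/9)) = 1/(9*(118 - 117*1/66)/82) = 1/(9*(118 - 39/22)/82) = 1/((9/82)*(2557/22)) = 1/(23013/1804) = 1804/23013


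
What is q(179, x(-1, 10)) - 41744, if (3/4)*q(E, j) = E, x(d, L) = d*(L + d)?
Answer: -124516/3 ≈ -41505.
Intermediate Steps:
q(E, j) = 4*E/3
q(179, x(-1, 10)) - 41744 = (4/3)*179 - 41744 = 716/3 - 41744 = -124516/3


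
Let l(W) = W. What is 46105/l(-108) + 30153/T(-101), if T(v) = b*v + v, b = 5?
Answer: -5199359/10908 ≈ -476.66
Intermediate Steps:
T(v) = 6*v (T(v) = 5*v + v = 6*v)
46105/l(-108) + 30153/T(-101) = 46105/(-108) + 30153/((6*(-101))) = 46105*(-1/108) + 30153/(-606) = -46105/108 + 30153*(-1/606) = -46105/108 - 10051/202 = -5199359/10908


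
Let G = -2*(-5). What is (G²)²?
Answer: 10000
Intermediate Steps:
G = 10
(G²)² = (10²)² = 100² = 10000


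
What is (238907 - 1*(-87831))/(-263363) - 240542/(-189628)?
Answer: 695594641/24970499482 ≈ 0.027857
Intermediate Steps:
(238907 - 1*(-87831))/(-263363) - 240542/(-189628) = (238907 + 87831)*(-1/263363) - 240542*(-1/189628) = 326738*(-1/263363) + 120271/94814 = -326738/263363 + 120271/94814 = 695594641/24970499482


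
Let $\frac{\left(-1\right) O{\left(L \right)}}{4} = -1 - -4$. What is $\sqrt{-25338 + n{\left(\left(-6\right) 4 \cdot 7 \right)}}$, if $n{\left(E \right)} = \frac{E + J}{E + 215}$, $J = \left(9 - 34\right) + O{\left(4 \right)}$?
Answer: $\frac{i \sqrt{55981277}}{47} \approx 159.19 i$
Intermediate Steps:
$O{\left(L \right)} = -12$ ($O{\left(L \right)} = - 4 \left(-1 - -4\right) = - 4 \left(-1 + 4\right) = \left(-4\right) 3 = -12$)
$J = -37$ ($J = \left(9 - 34\right) - 12 = -25 - 12 = -37$)
$n{\left(E \right)} = \frac{-37 + E}{215 + E}$ ($n{\left(E \right)} = \frac{E - 37}{E + 215} = \frac{-37 + E}{215 + E}$)
$\sqrt{-25338 + n{\left(\left(-6\right) 4 \cdot 7 \right)}} = \sqrt{-25338 + \frac{-37 + \left(-6\right) 4 \cdot 7}{215 + \left(-6\right) 4 \cdot 7}} = \sqrt{-25338 + \frac{-37 - 168}{215 - 168}} = \sqrt{-25338 + \frac{1}{47} \left(-205\right)} = \sqrt{-25338 - \frac{205}{47}} = \sqrt{- \frac{1191091}{47}} = \frac{i \sqrt{55981277}}{47}$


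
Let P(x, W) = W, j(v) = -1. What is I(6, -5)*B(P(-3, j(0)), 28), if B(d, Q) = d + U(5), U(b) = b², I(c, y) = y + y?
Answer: -240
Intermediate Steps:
I(c, y) = 2*y
B(d, Q) = 25 + d (B(d, Q) = d + 5² = d + 25 = 25 + d)
I(6, -5)*B(P(-3, j(0)), 28) = (2*(-5))*(25 - 1) = -10*24 = -240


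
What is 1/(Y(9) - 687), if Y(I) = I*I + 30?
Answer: -1/576 ≈ -0.0017361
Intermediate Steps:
Y(I) = 30 + I² (Y(I) = I² + 30 = 30 + I²)
1/(Y(9) - 687) = 1/((30 + 9²) - 687) = 1/((30 + 81) - 687) = 1/(111 - 687) = 1/(-576) = -1/576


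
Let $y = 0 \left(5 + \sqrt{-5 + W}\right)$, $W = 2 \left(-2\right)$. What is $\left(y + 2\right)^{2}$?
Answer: $4$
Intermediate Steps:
$W = -4$
$y = 0$ ($y = 0 \left(5 + \sqrt{-5 - 4}\right) = 0 \left(5 + \sqrt{-9}\right) = 0 \left(5 + 3 i\right) = 0$)
$\left(y + 2\right)^{2} = \left(0 + 2\right)^{2} = 2^{2} = 4$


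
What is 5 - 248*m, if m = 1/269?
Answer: 1097/269 ≈ 4.0781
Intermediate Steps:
m = 1/269 ≈ 0.0037175
5 - 248*m = 5 - 248*1/269 = 5 - 248/269 = 1097/269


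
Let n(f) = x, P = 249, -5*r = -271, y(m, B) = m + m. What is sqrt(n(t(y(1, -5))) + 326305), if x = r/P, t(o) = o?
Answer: 2*sqrt(126445311255)/1245 ≈ 571.23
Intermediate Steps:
y(m, B) = 2*m
r = 271/5 (r = -1/5*(-271) = 271/5 ≈ 54.200)
x = 271/1245 (x = (271/5)/249 = (271/5)*(1/249) = 271/1245 ≈ 0.21767)
n(f) = 271/1245
sqrt(n(t(y(1, -5))) + 326305) = sqrt(271/1245 + 326305) = sqrt(406249996/1245) = 2*sqrt(126445311255)/1245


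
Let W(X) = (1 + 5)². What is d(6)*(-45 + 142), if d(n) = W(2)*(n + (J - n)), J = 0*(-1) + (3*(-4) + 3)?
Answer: -31428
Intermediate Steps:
W(X) = 36 (W(X) = 6² = 36)
J = -9 (J = 0 + (-12 + 3) = 0 - 9 = -9)
d(n) = -324 (d(n) = 36*(n + (-9 - n)) = 36*(-9) = -324)
d(6)*(-45 + 142) = -324*(-45 + 142) = -324*97 = -31428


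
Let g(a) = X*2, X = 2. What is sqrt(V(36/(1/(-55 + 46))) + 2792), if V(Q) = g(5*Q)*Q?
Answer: 2*sqrt(374) ≈ 38.678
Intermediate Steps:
g(a) = 4 (g(a) = 2*2 = 4)
V(Q) = 4*Q
sqrt(V(36/(1/(-55 + 46))) + 2792) = sqrt(4*(36/(1/(-55 + 46))) + 2792) = sqrt(4*(36/(1/(-9))) + 2792) = sqrt(4*(36/(-1/9)) + 2792) = sqrt(4*(36*(-9)) + 2792) = sqrt(4*(-324) + 2792) = sqrt(-1296 + 2792) = sqrt(1496) = 2*sqrt(374)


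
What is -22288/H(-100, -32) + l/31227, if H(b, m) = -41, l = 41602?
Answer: 697693058/1280307 ≈ 544.94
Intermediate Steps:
-22288/H(-100, -32) + l/31227 = -22288/(-41) + 41602/31227 = -22288*(-1/41) + 41602*(1/31227) = 22288/41 + 41602/31227 = 697693058/1280307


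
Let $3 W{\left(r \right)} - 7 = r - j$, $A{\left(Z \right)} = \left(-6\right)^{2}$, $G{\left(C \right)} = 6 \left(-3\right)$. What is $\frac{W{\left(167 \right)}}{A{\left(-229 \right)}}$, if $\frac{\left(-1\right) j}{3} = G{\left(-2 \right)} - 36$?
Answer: $\frac{1}{9} \approx 0.11111$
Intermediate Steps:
$G{\left(C \right)} = -18$
$A{\left(Z \right)} = 36$
$j = 162$ ($j = - 3 \left(-18 - 36\right) = \left(-3\right) \left(-54\right) = 162$)
$W{\left(r \right)} = - \frac{155}{3} + \frac{r}{3}$ ($W{\left(r \right)} = \frac{7}{3} + \frac{r - 162}{3} = \frac{7}{3} + \frac{-162 + r}{3} = \frac{7}{3} + \left(-54 + \frac{r}{3}\right) = - \frac{155}{3} + \frac{r}{3}$)
$\frac{W{\left(167 \right)}}{A{\left(-229 \right)}} = \frac{- \frac{155}{3} + \frac{1}{3} \cdot 167}{36} = \left(- \frac{155}{3} + \frac{167}{3}\right) \frac{1}{36} = 4 \cdot \frac{1}{36} = \frac{1}{9}$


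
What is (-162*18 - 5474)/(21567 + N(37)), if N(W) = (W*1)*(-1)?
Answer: -839/2153 ≈ -0.38969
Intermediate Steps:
N(W) = -W (N(W) = W*(-1) = -W)
(-162*18 - 5474)/(21567 + N(37)) = (-162*18 - 5474)/(21567 - 1*37) = (-2916 - 5474)/(21567 - 37) = -8390/21530 = -8390*1/21530 = -839/2153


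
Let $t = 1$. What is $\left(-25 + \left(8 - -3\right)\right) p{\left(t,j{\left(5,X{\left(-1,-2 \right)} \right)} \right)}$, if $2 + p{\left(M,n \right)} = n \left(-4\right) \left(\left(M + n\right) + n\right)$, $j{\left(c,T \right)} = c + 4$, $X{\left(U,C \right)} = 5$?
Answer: $9604$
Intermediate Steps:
$j{\left(c,T \right)} = 4 + c$
$p{\left(M,n \right)} = -2 - 4 n \left(M + 2 n\right)$ ($p{\left(M,n \right)} = -2 + n \left(-4\right) \left(\left(M + n\right) + n\right) = -2 + - 4 n \left(M + 2 n\right) = -2 - 4 n \left(M + 2 n\right)$)
$\left(-25 + \left(8 - -3\right)\right) p{\left(t,j{\left(5,X{\left(-1,-2 \right)} \right)} \right)} = \left(-25 + \left(8 - -3\right)\right) \left(-2 - 8 \left(4 + 5\right)^{2} - 4 \left(4 + 5\right)\right) = \left(-25 + \left(8 + 3\right)\right) \left(-2 - 8 \cdot 9^{2} - 4 \cdot 9\right) = \left(-25 + 11\right) \left(-2 - 648 - 36\right) = - 14 \left(-2 - 648 - 36\right) = \left(-14\right) \left(-686\right) = 9604$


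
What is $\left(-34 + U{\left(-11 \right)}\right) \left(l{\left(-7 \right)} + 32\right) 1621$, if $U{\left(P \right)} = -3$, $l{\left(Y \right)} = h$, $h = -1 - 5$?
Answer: $-1559402$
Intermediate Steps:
$h = -6$ ($h = -1 - 5 = -6$)
$l{\left(Y \right)} = -6$
$\left(-34 + U{\left(-11 \right)}\right) \left(l{\left(-7 \right)} + 32\right) 1621 = \left(-34 - 3\right) \left(-6 + 32\right) 1621 = \left(-37\right) 26 \cdot 1621 = \left(-962\right) 1621 = -1559402$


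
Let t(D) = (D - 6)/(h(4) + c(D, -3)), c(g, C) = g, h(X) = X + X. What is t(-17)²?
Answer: 529/81 ≈ 6.5309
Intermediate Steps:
h(X) = 2*X
t(D) = (-6 + D)/(8 + D) (t(D) = (D - 6)/(2*4 + D) = (-6 + D)/(8 + D))
t(-17)² = ((-6 - 17)/(8 - 17))² = (-23/(-9))² = (-⅑*(-23))² = (23/9)² = 529/81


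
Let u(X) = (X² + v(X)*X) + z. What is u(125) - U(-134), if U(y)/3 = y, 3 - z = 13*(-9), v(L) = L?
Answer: 31772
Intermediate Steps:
z = 120 (z = 3 - 13*(-9) = 3 - 1*(-117) = 3 + 117 = 120)
U(y) = 3*y
u(X) = 120 + 2*X² (u(X) = (X² + X*X) + 120 = (X² + X²) + 120 = 2*X² + 120 = 120 + 2*X²)
u(125) - U(-134) = (120 + 2*125²) - 3*(-134) = (120 + 2*15625) - 1*(-402) = (120 + 31250) + 402 = 31370 + 402 = 31772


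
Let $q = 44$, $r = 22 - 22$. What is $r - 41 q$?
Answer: $-1804$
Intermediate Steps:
$r = 0$ ($r = 22 - 22 = 0$)
$r - 41 q = 0 - 1804 = -1804$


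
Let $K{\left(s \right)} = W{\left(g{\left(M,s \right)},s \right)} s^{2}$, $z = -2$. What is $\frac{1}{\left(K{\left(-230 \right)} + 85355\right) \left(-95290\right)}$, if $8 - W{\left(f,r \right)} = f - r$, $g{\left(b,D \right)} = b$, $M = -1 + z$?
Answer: $\frac{1}{1095810701050} \approx 9.1257 \cdot 10^{-13}$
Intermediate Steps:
$M = -3$ ($M = -1 - 2 = -3$)
$W{\left(f,r \right)} = 8 + r - f$ ($W{\left(f,r \right)} = 8 - \left(f - r\right) = 8 + r - f$)
$K{\left(s \right)} = s^{2} \left(11 + s\right)$ ($K{\left(s \right)} = \left(8 + s - -3\right) s^{2} = \left(8 + s + 3\right) s^{2} = \left(11 + s\right) s^{2} = s^{2} \left(11 + s\right)$)
$\frac{1}{\left(K{\left(-230 \right)} + 85355\right) \left(-95290\right)} = \frac{1}{\left(\left(-230\right)^{2} \left(11 - 230\right) + 85355\right) \left(-95290\right)} = \frac{1}{52900 \left(-219\right) + 85355} \left(- \frac{1}{95290}\right) = \frac{1}{-11585100 + 85355} \left(- \frac{1}{95290}\right) = \frac{1}{-11499745} \left(- \frac{1}{95290}\right) = \left(- \frac{1}{11499745}\right) \left(- \frac{1}{95290}\right) = \frac{1}{1095810701050}$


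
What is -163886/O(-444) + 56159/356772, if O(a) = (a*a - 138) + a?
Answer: -2635092217/3895831316 ≈ -0.67639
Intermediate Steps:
O(a) = -138 + a + a**2 (O(a) = (a**2 - 138) + a = (-138 + a**2) + a = -138 + a + a**2)
-163886/O(-444) + 56159/356772 = -163886/(-138 - 444 + (-444)**2) + 56159/356772 = -163886/(-138 - 444 + 197136) + 56159*(1/356772) = -163886/196554 + 56159/356772 = -163886*1/196554 + 56159/356772 = -81943/98277 + 56159/356772 = -2635092217/3895831316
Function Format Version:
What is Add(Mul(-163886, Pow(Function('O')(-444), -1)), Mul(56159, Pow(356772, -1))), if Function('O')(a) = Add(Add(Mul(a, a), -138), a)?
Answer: Rational(-2635092217, 3895831316) ≈ -0.67639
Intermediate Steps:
Function('O')(a) = Add(-138, a, Pow(a, 2)) (Function('O')(a) = Add(Add(Pow(a, 2), -138), a) = Add(Add(-138, Pow(a, 2)), a) = Add(-138, a, Pow(a, 2)))
Add(Mul(-163886, Pow(Function('O')(-444), -1)), Mul(56159, Pow(356772, -1))) = Add(Mul(-163886, Pow(Add(-138, -444, Pow(-444, 2)), -1)), Mul(56159, Pow(356772, -1))) = Add(Mul(-163886, Pow(Add(-138, -444, 197136), -1)), Mul(56159, Rational(1, 356772))) = Add(Mul(-163886, Pow(196554, -1)), Rational(56159, 356772)) = Add(Mul(-163886, Rational(1, 196554)), Rational(56159, 356772)) = Add(Rational(-81943, 98277), Rational(56159, 356772)) = Rational(-2635092217, 3895831316)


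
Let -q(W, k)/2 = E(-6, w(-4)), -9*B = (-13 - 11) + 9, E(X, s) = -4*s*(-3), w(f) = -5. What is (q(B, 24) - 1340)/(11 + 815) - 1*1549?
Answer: -640347/413 ≈ -1550.5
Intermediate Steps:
E(X, s) = 12*s
B = 5/3 (B = -((-13 - 11) + 9)/9 = -(-24 + 9)/9 = -1/9*(-15) = 5/3 ≈ 1.6667)
q(W, k) = 120 (q(W, k) = -24*(-5) = -2*(-60) = 120)
(q(B, 24) - 1340)/(11 + 815) - 1*1549 = (120 - 1340)/(11 + 815) - 1*1549 = -1220/826 - 1549 = -1220*1/826 - 1549 = -610/413 - 1549 = -640347/413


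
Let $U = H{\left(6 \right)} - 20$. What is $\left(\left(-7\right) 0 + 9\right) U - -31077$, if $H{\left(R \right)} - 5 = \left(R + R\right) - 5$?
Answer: $31005$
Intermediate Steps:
$H{\left(R \right)} = 2 R$ ($H{\left(R \right)} = 5 + \left(\left(R + R\right) - 5\right) = 5 + \left(2 R - 5\right) = 5 + \left(-5 + 2 R\right) = 2 R$)
$U = -8$ ($U = 2 \cdot 6 - 20 = 12 - 20 = -8$)
$\left(\left(-7\right) 0 + 9\right) U - -31077 = \left(\left(-7\right) 0 + 9\right) \left(-8\right) - -31077 = \left(0 + 9\right) \left(-8\right) + 31077 = 9 \left(-8\right) + 31077 = -72 + 31077 = 31005$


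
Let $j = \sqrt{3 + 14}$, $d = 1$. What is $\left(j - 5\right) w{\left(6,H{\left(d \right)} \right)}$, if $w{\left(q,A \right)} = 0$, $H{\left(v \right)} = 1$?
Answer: $0$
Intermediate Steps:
$j = \sqrt{17} \approx 4.1231$
$\left(j - 5\right) w{\left(6,H{\left(d \right)} \right)} = \left(\sqrt{17} - 5\right) 0 = \left(-5 + \sqrt{17}\right) 0 = 0$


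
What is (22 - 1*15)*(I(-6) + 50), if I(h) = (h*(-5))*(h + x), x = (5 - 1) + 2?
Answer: 350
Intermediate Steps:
x = 6 (x = 4 + 2 = 6)
I(h) = -5*h*(6 + h) (I(h) = (h*(-5))*(h + 6) = (-5*h)*(6 + h) = -5*h*(6 + h))
(22 - 1*15)*(I(-6) + 50) = (22 - 1*15)*(-5*(-6)*(6 - 6) + 50) = (22 - 15)*(-5*(-6)*0 + 50) = 7*(0 + 50) = 7*50 = 350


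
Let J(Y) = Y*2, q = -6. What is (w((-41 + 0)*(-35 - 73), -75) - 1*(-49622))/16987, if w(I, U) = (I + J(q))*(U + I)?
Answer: 19272470/16987 ≈ 1134.5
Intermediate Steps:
J(Y) = 2*Y
w(I, U) = (-12 + I)*(I + U) (w(I, U) = (I + 2*(-6))*(U + I) = (I - 12)*(I + U) = (-12 + I)*(I + U))
(w((-41 + 0)*(-35 - 73), -75) - 1*(-49622))/16987 = ((((-41 + 0)*(-35 - 73))**2 - 12*(-41 + 0)*(-35 - 73) - 12*(-75) + ((-41 + 0)*(-35 - 73))*(-75)) - 1*(-49622))/16987 = (((-41*(-108))**2 - (-492)*(-108) + 900 - 41*(-108)*(-75)) + 49622)*(1/16987) = ((4428**2 - 12*4428 + 900 + 4428*(-75)) + 49622)*(1/16987) = ((19607184 - 53136 + 900 - 332100) + 49622)*(1/16987) = (19222848 + 49622)*(1/16987) = 19272470*(1/16987) = 19272470/16987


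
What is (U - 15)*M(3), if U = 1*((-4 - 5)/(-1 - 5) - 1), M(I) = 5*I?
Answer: -435/2 ≈ -217.50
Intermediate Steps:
U = ½ (U = 1*(-9/(-6) - 1) = 1*(-9*(-⅙) - 1) = 1*(3/2 - 1) = 1*(½) = ½ ≈ 0.50000)
(U - 15)*M(3) = (½ - 15)*(5*3) = -29/2*15 = -435/2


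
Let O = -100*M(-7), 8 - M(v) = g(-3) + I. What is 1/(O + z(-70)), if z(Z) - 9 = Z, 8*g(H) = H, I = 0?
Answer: -2/1797 ≈ -0.0011130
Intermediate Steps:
g(H) = H/8
M(v) = 67/8 (M(v) = 8 - ((⅛)*(-3) + 0) = 8 - (-3/8 + 0) = 8 - 1*(-3/8) = 8 + 3/8 = 67/8)
z(Z) = 9 + Z
O = -1675/2 (O = -100*67/8 = -1675/2 ≈ -837.50)
1/(O + z(-70)) = 1/(-1675/2 + (9 - 70)) = 1/(-1675/2 - 61) = 1/(-1797/2) = -2/1797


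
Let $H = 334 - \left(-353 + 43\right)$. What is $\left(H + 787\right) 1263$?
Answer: $1807353$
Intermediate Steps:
$H = 644$ ($H = 334 - -310 = 334 + 310 = 644$)
$\left(H + 787\right) 1263 = \left(644 + 787\right) 1263 = 1431 \cdot 1263 = 1807353$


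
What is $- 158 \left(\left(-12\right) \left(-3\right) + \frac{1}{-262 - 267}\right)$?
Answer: $- \frac{3008794}{529} \approx -5687.7$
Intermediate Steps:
$- 158 \left(\left(-12\right) \left(-3\right) + \frac{1}{-262 - 267}\right) = - 158 \left(36 + \frac{1}{-529}\right) = - 158 \left(36 - \frac{1}{529}\right) = \left(-158\right) \frac{19043}{529} = - \frac{3008794}{529}$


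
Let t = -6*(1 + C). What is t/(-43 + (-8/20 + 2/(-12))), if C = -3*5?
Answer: -2520/1307 ≈ -1.9281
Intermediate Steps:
C = -15
t = 84 (t = -6*(1 - 15) = -6*(-14) = 84)
t/(-43 + (-8/20 + 2/(-12))) = 84/(-43 + (-8/20 + 2/(-12))) = 84/(-43 + (-8*1/20 + 2*(-1/12))) = 84/(-43 + (-⅖ - ⅙)) = 84/(-43 - 17/30) = 84/(-1307/30) = 84*(-30/1307) = -2520/1307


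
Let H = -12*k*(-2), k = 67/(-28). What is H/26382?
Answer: -67/30779 ≈ -0.0021768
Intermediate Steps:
k = -67/28 (k = 67*(-1/28) = -67/28 ≈ -2.3929)
H = -402/7 (H = -12*(-67/28)*(-2) = (201/7)*(-2) = -402/7 ≈ -57.429)
H/26382 = -402/7/26382 = -402/7*1/26382 = -67/30779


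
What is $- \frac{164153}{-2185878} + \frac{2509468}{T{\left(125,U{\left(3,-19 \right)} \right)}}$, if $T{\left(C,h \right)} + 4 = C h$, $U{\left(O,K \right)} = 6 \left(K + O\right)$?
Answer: $- \frac{1370855100073}{6559819878} \approx -208.98$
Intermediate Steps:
$U{\left(O,K \right)} = 6 K + 6 O$
$T{\left(C,h \right)} = -4 + C h$
$- \frac{164153}{-2185878} + \frac{2509468}{T{\left(125,U{\left(3,-19 \right)} \right)}} = - \frac{164153}{-2185878} + \frac{2509468}{-4 + 125 \left(6 \left(-19\right) + 6 \cdot 3\right)} = \left(-164153\right) \left(- \frac{1}{2185878}\right) + \frac{2509468}{-4 + 125 \left(-114 + 18\right)} = \frac{164153}{2185878} + \frac{2509468}{-4 + 125 \left(-96\right)} = \frac{164153}{2185878} + \frac{2509468}{-4 - 12000} = \frac{164153}{2185878} + \frac{2509468}{-12004} = \frac{164153}{2185878} + 2509468 \left(- \frac{1}{12004}\right) = \frac{164153}{2185878} - \frac{627367}{3001} = - \frac{1370855100073}{6559819878}$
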